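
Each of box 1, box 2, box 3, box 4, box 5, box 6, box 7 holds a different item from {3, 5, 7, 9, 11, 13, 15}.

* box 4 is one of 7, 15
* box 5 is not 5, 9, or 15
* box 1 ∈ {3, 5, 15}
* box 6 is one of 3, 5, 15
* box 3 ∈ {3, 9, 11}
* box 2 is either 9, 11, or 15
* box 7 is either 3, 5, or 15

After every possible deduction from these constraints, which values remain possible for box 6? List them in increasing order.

Among the 7 variables, 13 fits only box 5 (and all 7 values in {3, 5, 7, 9, 11, 13, 15} must be used), so box 5 = 13.
The 6 still-open variables together cover exactly {3, 5, 7, 9, 11, 15} — 6 values for 6 variables — and 7 appears only in box 4's list, so box 4 = 7.
box 1, box 6, box 7 share exactly the 3 values {3, 5, 15}; by pigeonhole those values go to them, so strike 3, 5, 15 from box 2, box 3.
No further eliminations apply; box 6 can still be any of 3, 5, 15.

3, 5, 15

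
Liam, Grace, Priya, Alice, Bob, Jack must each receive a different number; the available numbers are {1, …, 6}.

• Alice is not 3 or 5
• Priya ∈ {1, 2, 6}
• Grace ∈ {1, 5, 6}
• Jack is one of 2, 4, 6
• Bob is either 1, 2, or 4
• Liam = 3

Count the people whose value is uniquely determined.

Liam must be 3 (only option left).
Among the 5 still-open variables, 5 fits only Grace (and all 5 values in {1, 2, 4, 5, 6} must be used), so Grace = 5.
Determined: Liam=3, Grace=5. The other people each still have more than one consistent value. That makes 2.

2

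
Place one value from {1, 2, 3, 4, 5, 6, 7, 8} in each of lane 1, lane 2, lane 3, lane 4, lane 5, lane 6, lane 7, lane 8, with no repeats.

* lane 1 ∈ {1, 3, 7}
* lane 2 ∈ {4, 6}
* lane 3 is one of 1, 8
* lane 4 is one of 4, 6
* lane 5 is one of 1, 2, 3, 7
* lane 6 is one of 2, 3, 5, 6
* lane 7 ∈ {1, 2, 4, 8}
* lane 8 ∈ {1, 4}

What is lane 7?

The 8 variables draw from only 8 values {1, 2, 3, 4, 5, 6, 7, 8}, so each is used; only lane 6 can be 5, hence lane 6 = 5.
lane 2 and lane 4 share exactly the 2 values {4, 6}; by pigeonhole those values go to them, so strike 4, 6 from lane 7, lane 8.
lane 8's domain is down to {1}, so lane 8 = 1. Strike 1 from lane 1, lane 3, lane 5, lane 7.
lane 3's domain is down to {8}, so lane 3 = 8. Remove 8 from lane 7.
So lane 7 = 2.

2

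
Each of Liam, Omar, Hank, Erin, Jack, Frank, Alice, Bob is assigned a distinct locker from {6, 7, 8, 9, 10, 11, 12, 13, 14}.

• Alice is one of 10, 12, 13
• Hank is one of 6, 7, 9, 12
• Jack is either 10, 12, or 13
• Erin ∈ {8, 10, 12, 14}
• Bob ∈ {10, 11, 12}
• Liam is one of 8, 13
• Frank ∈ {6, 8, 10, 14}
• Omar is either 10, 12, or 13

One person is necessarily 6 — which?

Frank

Omar, Jack, Alice between them cover only {10, 12, 13} — a naked triple. Remove those values from Liam, Hank, Erin, Frank, Bob.
That leaves Liam = 8. Remove 8 from Erin, Frank.
That leaves Erin = 14. So Frank can't be 14.
So 6 goes to Frank.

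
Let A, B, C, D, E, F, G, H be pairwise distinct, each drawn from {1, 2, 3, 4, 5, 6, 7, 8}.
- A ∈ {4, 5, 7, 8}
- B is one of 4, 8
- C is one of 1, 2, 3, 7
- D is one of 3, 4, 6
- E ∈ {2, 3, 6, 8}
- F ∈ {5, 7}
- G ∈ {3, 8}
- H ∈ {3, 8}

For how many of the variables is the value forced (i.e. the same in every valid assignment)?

The 8 variables draw from only 8 values {1, 2, 3, 4, 5, 6, 7, 8}, so each is used; only C can be 1, hence C = 1.
The 7 still-open variables draw from only 7 values {2, 3, 4, 5, 6, 7, 8}, so each is used; only E can be 2, hence E = 2.
The 6 still-open variables together cover exactly {3, 4, 5, 6, 7, 8} — 6 values for 6 variables — and 6 appears only in D's list, so D = 6.
G and H between them cover only {3, 8} — a naked pair. Remove those values from A, B.
B's domain is down to {4}, so B = 4. Remove 4 from A.
Determined: B=4, C=1, D=6, E=2. The other variables each still have more than one consistent value. That makes 4.

4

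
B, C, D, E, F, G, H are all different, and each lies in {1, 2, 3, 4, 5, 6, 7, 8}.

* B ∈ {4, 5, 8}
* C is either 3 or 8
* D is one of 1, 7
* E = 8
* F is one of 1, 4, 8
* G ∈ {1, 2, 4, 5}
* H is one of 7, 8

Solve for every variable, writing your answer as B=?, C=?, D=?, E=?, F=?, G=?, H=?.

E has just one choice, so E = 8. Strike 8 from B, C, F, H.
H must be 7 (only option left). Remove 7 from D.
C's domain is down to {3}, so C = 3.
D's domain is down to {1}, so D = 1. So F, G can't be 1.
F must be 4 (only option left). Remove 4 from B, G.
B must be 5 (only option left). Eliminate 5 elsewhere: G.
G must be 2 (only option left).

B=5, C=3, D=1, E=8, F=4, G=2, H=7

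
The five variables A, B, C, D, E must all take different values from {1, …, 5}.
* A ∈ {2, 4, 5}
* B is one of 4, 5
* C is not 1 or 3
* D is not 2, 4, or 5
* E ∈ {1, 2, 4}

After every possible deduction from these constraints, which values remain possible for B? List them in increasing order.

4, 5

Among the 5 variables, 3 fits only D (and all 5 values in {1, 2, 3, 4, 5} must be used), so D = 3.
The 4 still-open variables together cover exactly {1, 2, 4, 5} — 4 values for 4 variables — and 1 appears only in E's list, so E = 1.
No further eliminations apply; B can still be any of 4, 5.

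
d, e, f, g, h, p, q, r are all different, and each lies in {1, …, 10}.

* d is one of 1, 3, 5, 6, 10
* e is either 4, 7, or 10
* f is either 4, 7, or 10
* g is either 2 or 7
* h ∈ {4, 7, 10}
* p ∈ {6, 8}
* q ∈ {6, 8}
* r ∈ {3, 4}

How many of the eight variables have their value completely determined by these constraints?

2

p and q between them cover only {6, 8} — a naked pair. Remove those values from d.
e, f, h between them cover only {4, 7, 10} — a naked triple. Remove those values from d, g, r.
That leaves g = 2.
r must be 3 (only option left). Strike 3 from d.
Determined: g=2, r=3. The other variables each still have more than one consistent value. That makes 2.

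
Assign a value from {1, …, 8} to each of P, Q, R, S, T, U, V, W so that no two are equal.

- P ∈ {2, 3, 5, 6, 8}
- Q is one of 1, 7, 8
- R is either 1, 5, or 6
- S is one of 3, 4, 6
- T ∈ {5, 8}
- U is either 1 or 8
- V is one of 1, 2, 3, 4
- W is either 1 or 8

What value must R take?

6

The 8 variables together cover exactly {1, 2, 3, 4, 5, 6, 7, 8} — 8 values for 8 variables — and 7 appears only in Q's list, so Q = 7.
U and W share exactly the 2 values {1, 8}; by pigeonhole those values go to them, so strike 1, 8 from P, R, T, V.
T must be 5 (only option left). Eliminate 5 elsewhere: P, R.
So R = 6.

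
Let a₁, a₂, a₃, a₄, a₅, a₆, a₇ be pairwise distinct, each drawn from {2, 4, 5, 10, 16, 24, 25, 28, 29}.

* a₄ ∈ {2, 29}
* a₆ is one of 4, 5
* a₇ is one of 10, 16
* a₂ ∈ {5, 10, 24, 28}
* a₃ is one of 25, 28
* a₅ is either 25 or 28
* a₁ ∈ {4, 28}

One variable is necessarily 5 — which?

The 2 variables a₃ and a₅ are confined to {25, 28}, which locks those values in; drop them from a₁, a₂.
That leaves a₁ = 4. Eliminate 4 elsewhere: a₆.
So 5 goes to a₆.

a₆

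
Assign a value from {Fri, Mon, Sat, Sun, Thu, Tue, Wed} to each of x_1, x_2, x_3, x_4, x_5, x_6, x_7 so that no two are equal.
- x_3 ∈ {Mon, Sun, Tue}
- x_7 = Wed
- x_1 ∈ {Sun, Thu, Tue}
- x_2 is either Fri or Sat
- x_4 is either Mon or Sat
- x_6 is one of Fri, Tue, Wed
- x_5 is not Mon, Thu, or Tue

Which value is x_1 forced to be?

x_7's domain is down to {Wed}, so x_7 = Wed. Remove Wed from x_5, x_6.
Among the 6 still-open variables, Thu fits only x_1 (and all 6 values in {Fri, Mon, Sat, Sun, Thu, Tue} must be used), so x_1 = Thu.

Thu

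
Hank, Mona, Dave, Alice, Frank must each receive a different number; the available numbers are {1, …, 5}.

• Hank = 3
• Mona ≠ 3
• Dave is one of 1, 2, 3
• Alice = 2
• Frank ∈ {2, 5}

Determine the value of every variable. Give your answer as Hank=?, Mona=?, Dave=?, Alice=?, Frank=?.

Hank must be 3 (only option left). Strike 3 from Dave.
Alice must be 2 (only option left). Eliminate 2 elsewhere: Mona, Dave, Frank.
Frank has just one choice, so Frank = 5. Remove 5 from Mona.
Dave has just one choice, so Dave = 1. Strike 1 from Mona.
Mona must be 4 (only option left).

Hank=3, Mona=4, Dave=1, Alice=2, Frank=5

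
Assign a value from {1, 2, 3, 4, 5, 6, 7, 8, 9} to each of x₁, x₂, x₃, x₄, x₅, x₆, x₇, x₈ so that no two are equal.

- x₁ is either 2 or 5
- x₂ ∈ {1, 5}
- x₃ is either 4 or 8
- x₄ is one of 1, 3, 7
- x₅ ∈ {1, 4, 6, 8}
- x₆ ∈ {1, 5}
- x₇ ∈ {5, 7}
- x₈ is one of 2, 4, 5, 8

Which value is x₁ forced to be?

The 8 variables together cover exactly {1, 2, 3, 4, 5, 6, 7, 8} — 8 values for 8 variables — and 3 appears only in x₄'s list, so x₄ = 3.
The 7 still-open variables together cover exactly {1, 2, 4, 5, 6, 7, 8} — 7 values for 7 variables — and 6 appears only in x₅'s list, so x₅ = 6.
The 6 still-open variables together cover exactly {1, 2, 4, 5, 7, 8} — 6 values for 6 variables — and 7 appears only in x₇'s list, so x₇ = 7.
The 2 variables x₂ and x₆ are confined to {1, 5}, which locks those values in; drop them from x₁, x₈.
So x₁ = 2.

2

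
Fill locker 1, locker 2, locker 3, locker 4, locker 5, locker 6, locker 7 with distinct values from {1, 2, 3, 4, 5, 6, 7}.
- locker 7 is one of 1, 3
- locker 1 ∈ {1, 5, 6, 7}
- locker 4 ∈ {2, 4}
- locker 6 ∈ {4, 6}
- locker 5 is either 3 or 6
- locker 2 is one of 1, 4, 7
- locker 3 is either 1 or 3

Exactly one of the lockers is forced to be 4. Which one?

Among the 7 variables, 2 fits only locker 4 (and all 7 values in {1, 2, 3, 4, 5, 6, 7} must be used), so locker 4 = 2.
The 6 still-open variables draw from only 6 values {1, 3, 4, 5, 6, 7}, so each is used; only locker 1 can be 5, hence locker 1 = 5.
Among the 5 still-open variables, 7 fits only locker 2 (and all 5 values in {1, 3, 4, 6, 7} must be used), so locker 2 = 7.
The 4 still-open variables draw from only 4 values {1, 3, 4, 6}, so each is used; only locker 6 can be 4, hence locker 6 = 4.

locker 6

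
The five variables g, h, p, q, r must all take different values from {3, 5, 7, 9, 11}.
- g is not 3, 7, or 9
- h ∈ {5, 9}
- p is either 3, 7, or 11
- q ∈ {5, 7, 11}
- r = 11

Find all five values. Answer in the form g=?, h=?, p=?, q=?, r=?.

g=5, h=9, p=3, q=7, r=11

r must be 11 (only option left). Eliminate 11 elsewhere: g, p, q.
That leaves g = 5. Eliminate 5 elsewhere: h, q.
h's domain is down to {9}, so h = 9.
q has just one choice, so q = 7. So p can't be 7.
p's domain is down to {3}, so p = 3.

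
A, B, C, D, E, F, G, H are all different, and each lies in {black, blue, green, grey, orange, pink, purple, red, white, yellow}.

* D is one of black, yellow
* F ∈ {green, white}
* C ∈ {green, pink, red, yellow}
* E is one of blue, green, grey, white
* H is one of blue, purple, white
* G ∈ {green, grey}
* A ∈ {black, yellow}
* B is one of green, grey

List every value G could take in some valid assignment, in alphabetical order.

A and D share exactly the 2 values {black, yellow}; by pigeonhole those values go to them, so strike black, yellow from C.
B and G share exactly the 2 values {green, grey}; by pigeonhole those values go to them, so strike green, grey from C, E, F.
F must be white (only option left). Remove white from E, H.
E's domain is down to {blue}, so E = blue. So H can't be blue.
H has just one choice, so H = purple.
No further eliminations apply; G can still be any of green, grey.

green, grey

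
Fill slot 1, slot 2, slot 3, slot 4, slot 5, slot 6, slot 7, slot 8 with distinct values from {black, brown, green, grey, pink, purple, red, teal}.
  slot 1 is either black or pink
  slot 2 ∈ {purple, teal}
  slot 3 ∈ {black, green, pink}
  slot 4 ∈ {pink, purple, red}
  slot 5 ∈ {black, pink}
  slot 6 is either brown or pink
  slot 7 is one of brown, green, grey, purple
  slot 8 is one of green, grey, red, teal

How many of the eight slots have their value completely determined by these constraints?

slot 1 and slot 5 share exactly the 2 values {black, pink}; by pigeonhole those values go to them, so strike black, pink from slot 3, slot 4, slot 6.
slot 3 must be green (only option left). Eliminate green elsewhere: slot 7, slot 8.
slot 6 must be brown (only option left). Strike brown from slot 7.
Determined: slot 3=green, slot 6=brown. The other slots each still have more than one consistent value. That makes 2.

2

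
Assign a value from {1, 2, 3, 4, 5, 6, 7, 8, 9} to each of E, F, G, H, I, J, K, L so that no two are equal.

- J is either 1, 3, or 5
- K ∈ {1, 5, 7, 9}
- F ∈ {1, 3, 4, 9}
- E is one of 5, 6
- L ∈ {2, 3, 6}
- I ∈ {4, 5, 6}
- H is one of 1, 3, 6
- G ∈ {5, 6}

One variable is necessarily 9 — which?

The 8 variables draw from only 8 values {1, 2, 3, 4, 5, 6, 7, 9}, so each is used; only L can be 2, hence L = 2.
Among the 7 still-open variables, 7 fits only K (and all 7 values in {1, 3, 4, 5, 6, 7, 9} must be used), so K = 7.
The 6 still-open variables draw from only 6 values {1, 3, 4, 5, 6, 9}, so each is used; only F can be 9, hence F = 9.

F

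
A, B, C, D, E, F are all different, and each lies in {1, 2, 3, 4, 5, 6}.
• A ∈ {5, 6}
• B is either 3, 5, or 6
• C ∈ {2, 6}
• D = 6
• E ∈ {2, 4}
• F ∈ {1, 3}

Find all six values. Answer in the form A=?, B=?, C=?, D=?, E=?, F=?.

A=5, B=3, C=2, D=6, E=4, F=1

D has just one choice, so D = 6. So A, B, C can't be 6.
A has just one choice, so A = 5. Strike 5 from B.
B's domain is down to {3}, so B = 3. Remove 3 from F.
C must be 2 (only option left). Strike 2 from E.
E must be 4 (only option left).
F's domain is down to {1}, so F = 1.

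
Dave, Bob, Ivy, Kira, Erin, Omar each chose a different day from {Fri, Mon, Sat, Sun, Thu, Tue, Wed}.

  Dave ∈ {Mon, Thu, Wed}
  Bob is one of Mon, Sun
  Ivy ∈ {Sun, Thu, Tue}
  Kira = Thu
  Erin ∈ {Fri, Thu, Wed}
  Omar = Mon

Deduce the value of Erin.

Fri

Kira has just one choice, so Kira = Thu. Eliminate Thu elsewhere: Dave, Ivy, Erin.
That leaves Omar = Mon. Remove Mon from Dave, Bob.
Dave's domain is down to {Wed}, so Dave = Wed. So Erin can't be Wed.
So Erin = Fri.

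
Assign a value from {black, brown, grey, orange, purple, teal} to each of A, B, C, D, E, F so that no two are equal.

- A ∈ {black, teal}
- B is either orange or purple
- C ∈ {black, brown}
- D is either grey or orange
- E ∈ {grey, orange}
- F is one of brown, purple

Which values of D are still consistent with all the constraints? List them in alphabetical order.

The 6 variables together cover exactly {black, brown, grey, orange, purple, teal} — 6 values for 6 variables — and teal appears only in A's list, so A = teal.
The 5 still-open variables together cover exactly {black, brown, grey, orange, purple} — 5 values for 5 variables — and black appears only in C's list, so C = black.
The 4 still-open variables together cover exactly {brown, grey, orange, purple} — 4 values for 4 variables — and brown appears only in F's list, so F = brown.
The 3 still-open variables together cover exactly {grey, orange, purple} — 3 values for 3 variables — and purple appears only in B's list, so B = purple.
No further eliminations apply; D can still be any of grey, orange.

grey, orange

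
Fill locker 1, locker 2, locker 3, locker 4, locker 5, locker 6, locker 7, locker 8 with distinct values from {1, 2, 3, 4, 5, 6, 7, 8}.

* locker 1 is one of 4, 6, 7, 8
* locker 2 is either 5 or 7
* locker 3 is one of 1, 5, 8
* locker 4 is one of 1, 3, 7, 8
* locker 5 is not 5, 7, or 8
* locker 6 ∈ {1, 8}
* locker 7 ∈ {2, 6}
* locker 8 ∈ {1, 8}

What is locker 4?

locker 6 and locker 8 between them cover only {1, 8} — a naked pair. Remove those values from locker 1, locker 3, locker 4, locker 5.
locker 3 must be 5 (only option left). Eliminate 5 elsewhere: locker 2.
locker 2 must be 7 (only option left). Remove 7 from locker 1, locker 4.
So locker 4 = 3.

3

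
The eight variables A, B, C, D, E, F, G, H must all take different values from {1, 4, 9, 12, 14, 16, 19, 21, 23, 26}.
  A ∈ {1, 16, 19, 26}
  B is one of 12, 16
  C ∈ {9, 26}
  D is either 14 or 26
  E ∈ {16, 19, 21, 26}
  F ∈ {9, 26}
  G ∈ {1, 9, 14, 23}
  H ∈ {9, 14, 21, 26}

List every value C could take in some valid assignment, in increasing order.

C and F between them cover only {9, 26} — a naked pair. Remove those values from A, D, E, G, H.
D has just one choice, so D = 14. Strike 14 from G, H.
H's domain is down to {21}, so H = 21. Eliminate 21 elsewhere: E.
No further eliminations apply; C can still be any of 9, 26.

9, 26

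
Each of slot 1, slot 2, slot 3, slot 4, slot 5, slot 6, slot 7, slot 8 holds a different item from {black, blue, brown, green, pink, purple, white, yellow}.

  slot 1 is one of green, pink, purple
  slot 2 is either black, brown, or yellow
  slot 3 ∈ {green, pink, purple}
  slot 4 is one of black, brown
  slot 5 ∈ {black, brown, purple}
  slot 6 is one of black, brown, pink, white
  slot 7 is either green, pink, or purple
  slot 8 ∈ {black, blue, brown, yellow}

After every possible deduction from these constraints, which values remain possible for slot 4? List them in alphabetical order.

black, brown

The 8 variables draw from only 8 values {black, blue, brown, green, pink, purple, white, yellow}, so each is used; only slot 8 can be blue, hence slot 8 = blue.
The 7 still-open variables together cover exactly {black, brown, green, pink, purple, white, yellow} — 7 values for 7 variables — and white appears only in slot 6's list, so slot 6 = white.
The 6 still-open variables together cover exactly {black, brown, green, pink, purple, yellow} — 6 values for 6 variables — and yellow appears only in slot 2's list, so slot 2 = yellow.
The 3 variables slot 1, slot 3, slot 7 are confined to {green, pink, purple}, which locks those values in; drop them from slot 5.
No further eliminations apply; slot 4 can still be any of black, brown.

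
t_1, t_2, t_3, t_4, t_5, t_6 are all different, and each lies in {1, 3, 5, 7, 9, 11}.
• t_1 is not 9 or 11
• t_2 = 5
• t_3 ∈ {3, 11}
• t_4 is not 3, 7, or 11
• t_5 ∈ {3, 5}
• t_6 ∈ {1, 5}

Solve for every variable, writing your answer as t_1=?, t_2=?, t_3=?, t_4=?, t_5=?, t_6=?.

t_1=7, t_2=5, t_3=11, t_4=9, t_5=3, t_6=1

t_2's domain is down to {5}, so t_2 = 5. Remove 5 from t_1, t_4, t_5, t_6.
That leaves t_5 = 3. Remove 3 from t_1, t_3.
t_6's domain is down to {1}, so t_6 = 1. Strike 1 from t_1, t_4.
t_1 has just one choice, so t_1 = 7.
t_3 must be 11 (only option left).
That leaves t_4 = 9.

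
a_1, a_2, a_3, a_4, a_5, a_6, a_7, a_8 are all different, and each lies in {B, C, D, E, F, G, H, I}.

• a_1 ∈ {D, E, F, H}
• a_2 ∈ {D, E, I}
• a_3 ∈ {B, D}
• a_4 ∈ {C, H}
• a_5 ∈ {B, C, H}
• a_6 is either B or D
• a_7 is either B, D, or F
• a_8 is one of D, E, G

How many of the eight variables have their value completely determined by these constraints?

The 8 variables together cover exactly {B, C, D, E, F, G, H, I} — 8 values for 8 variables — and G appears only in a_8's list, so a_8 = G.
Among the 7 still-open variables, I fits only a_2 (and all 7 values in {B, C, D, E, F, H, I} must be used), so a_2 = I.
The 6 still-open variables together cover exactly {B, C, D, E, F, H} — 6 values for 6 variables — and E appears only in a_1's list, so a_1 = E.
Among the 5 still-open variables, F fits only a_7 (and all 5 values in {B, C, D, F, H} must be used), so a_7 = F.
a_3 and a_6 share exactly the 2 values {B, D}; by pigeonhole those values go to them, so strike B, D from a_5.
Determined: a_1=E, a_2=I, a_7=F, a_8=G. The other variables each still have more than one consistent value. That makes 4.

4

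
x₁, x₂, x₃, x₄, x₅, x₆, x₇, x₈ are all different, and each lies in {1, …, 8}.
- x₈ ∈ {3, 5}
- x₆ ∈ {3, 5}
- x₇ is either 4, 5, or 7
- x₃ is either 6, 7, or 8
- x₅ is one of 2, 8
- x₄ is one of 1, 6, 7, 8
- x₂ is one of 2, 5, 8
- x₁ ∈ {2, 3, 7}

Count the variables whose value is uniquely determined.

4

The 8 variables together cover exactly {1, 2, 3, 4, 5, 6, 7, 8} — 8 values for 8 variables — and 1 appears only in x₄'s list, so x₄ = 1.
The 7 still-open variables together cover exactly {2, 3, 4, 5, 6, 7, 8} — 7 values for 7 variables — and 4 appears only in x₇'s list, so x₇ = 4.
The 6 still-open variables draw from only 6 values {2, 3, 5, 6, 7, 8}, so each is used; only x₃ can be 6, hence x₃ = 6.
Among the 5 still-open variables, 7 fits only x₁ (and all 5 values in {2, 3, 5, 7, 8} must be used), so x₁ = 7.
x₆ and x₈ between them cover only {3, 5} — a naked pair. Remove those values from x₂.
Determined: x₁=7, x₃=6, x₄=1, x₇=4. The other variables each still have more than one consistent value. That makes 4.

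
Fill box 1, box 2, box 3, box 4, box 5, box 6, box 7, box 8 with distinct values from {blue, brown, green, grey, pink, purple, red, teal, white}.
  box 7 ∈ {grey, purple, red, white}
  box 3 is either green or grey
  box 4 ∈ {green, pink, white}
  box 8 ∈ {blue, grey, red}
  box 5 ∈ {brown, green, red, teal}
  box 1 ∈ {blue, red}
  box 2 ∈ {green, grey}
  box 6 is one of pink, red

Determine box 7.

The 2 variables box 2 and box 3 are confined to {green, grey}, which locks those values in; drop them from box 4, box 5, box 7, box 8.
The 2 variables box 1 and box 8 are confined to {blue, red}, which locks those values in; drop them from box 5, box 6, box 7.
box 6 has just one choice, so box 6 = pink. Eliminate pink elsewhere: box 4.
box 4's domain is down to {white}, so box 4 = white. Eliminate white elsewhere: box 7.
So box 7 = purple.

purple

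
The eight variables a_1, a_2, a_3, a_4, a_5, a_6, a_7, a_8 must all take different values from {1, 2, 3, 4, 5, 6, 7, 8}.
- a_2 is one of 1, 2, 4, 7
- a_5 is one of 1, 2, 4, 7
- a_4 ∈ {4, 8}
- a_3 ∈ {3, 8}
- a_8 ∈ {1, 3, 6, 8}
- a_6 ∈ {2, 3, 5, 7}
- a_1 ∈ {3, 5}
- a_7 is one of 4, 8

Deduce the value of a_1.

5

The 8 variables together cover exactly {1, 2, 3, 4, 5, 6, 7, 8} — 8 values for 8 variables — and 6 appears only in a_8's list, so a_8 = 6.
The 2 variables a_4 and a_7 are confined to {4, 8}, which locks those values in; drop them from a_2, a_3, a_5.
That leaves a_3 = 3. Remove 3 from a_1, a_6.
So a_1 = 5.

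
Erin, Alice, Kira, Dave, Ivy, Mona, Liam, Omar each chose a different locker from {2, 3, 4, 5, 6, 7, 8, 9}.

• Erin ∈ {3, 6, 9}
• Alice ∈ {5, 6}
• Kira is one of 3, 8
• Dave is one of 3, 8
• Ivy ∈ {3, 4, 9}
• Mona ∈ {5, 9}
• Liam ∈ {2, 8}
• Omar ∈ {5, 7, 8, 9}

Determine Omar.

The 8 variables together cover exactly {2, 3, 4, 5, 6, 7, 8, 9} — 8 values for 8 variables — and 2 appears only in Liam's list, so Liam = 2.
The 7 still-open variables draw from only 7 values {3, 4, 5, 6, 7, 8, 9}, so each is used; only Ivy can be 4, hence Ivy = 4.
The 6 still-open variables together cover exactly {3, 5, 6, 7, 8, 9} — 6 values for 6 variables — and 7 appears only in Omar's list, so Omar = 7.

7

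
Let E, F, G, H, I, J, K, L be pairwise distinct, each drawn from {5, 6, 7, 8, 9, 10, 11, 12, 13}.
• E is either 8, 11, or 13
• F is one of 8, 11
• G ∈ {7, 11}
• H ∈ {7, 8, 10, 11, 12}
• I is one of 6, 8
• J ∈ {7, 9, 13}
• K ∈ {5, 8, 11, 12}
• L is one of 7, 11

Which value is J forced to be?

G and L share exactly the 2 values {7, 11}; by pigeonhole those values go to them, so strike 7, 11 from E, F, H, J, K.
F has just one choice, so F = 8. So E, H, I, K can't be 8.
That leaves I = 6.
E has just one choice, so E = 13. Remove 13 from J.
So J = 9.

9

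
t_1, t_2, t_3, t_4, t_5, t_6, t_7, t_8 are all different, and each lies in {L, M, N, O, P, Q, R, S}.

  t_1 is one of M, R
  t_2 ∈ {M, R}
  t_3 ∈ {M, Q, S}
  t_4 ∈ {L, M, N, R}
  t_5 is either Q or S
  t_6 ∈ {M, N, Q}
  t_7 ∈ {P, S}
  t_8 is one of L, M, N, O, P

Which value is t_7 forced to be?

P

The 8 variables together cover exactly {L, M, N, O, P, Q, R, S} — 8 values for 8 variables — and O appears only in t_8's list, so t_8 = O.
The 7 still-open variables together cover exactly {L, M, N, P, Q, R, S} — 7 values for 7 variables — and L appears only in t_4's list, so t_4 = L.
The 6 still-open variables draw from only 6 values {M, N, P, Q, R, S}, so each is used; only t_6 can be N, hence t_6 = N.
Among the 5 still-open variables, P fits only t_7 (and all 5 values in {M, P, Q, R, S} must be used), so t_7 = P.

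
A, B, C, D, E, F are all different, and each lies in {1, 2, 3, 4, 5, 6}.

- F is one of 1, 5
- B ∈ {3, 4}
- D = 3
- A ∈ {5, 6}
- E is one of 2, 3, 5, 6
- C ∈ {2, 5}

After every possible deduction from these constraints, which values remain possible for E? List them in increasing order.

2, 5, 6

D's domain is down to {3}, so D = 3. So B, E can't be 3.
B has just one choice, so B = 4.
The 4 still-open variables together cover exactly {1, 2, 5, 6} — 4 values for 4 variables — and 1 appears only in F's list, so F = 1.
No further eliminations apply; E can still be any of 2, 5, 6.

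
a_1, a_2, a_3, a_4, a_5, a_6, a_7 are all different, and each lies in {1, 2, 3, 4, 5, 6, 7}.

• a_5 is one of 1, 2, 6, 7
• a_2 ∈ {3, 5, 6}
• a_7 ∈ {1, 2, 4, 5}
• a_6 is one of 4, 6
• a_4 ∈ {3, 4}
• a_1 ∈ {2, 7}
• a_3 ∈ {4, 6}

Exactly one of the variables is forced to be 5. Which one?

a_3 and a_6 share exactly the 2 values {4, 6}; by pigeonhole those values go to them, so strike 4, 6 from a_2, a_4, a_5, a_7.
That leaves a_4 = 3. Strike 3 from a_2.
So 5 goes to a_2.

a_2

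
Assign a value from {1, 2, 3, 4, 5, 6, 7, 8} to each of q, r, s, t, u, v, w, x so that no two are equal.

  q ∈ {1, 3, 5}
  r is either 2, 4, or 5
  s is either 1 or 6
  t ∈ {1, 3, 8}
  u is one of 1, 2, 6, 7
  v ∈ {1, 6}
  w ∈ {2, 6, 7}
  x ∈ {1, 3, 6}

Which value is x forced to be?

The 8 variables draw from only 8 values {1, 2, 3, 4, 5, 6, 7, 8}, so each is used; only r can be 4, hence r = 4.
The 7 still-open variables together cover exactly {1, 2, 3, 5, 6, 7, 8} — 7 values for 7 variables — and 5 appears only in q's list, so q = 5.
The 6 still-open variables draw from only 6 values {1, 2, 3, 6, 7, 8}, so each is used; only t can be 8, hence t = 8.
Among the 5 still-open variables, 3 fits only x (and all 5 values in {1, 2, 3, 6, 7} must be used), so x = 3.

3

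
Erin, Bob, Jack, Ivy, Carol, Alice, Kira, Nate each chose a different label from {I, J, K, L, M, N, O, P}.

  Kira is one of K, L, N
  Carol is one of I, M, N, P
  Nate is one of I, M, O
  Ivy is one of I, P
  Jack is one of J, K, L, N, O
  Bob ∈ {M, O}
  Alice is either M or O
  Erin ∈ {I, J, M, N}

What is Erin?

J

The 2 variables Bob and Alice are confined to {M, O}, which locks those values in; drop them from Erin, Jack, Carol, Nate.
Nate has just one choice, so Nate = I. Remove I from Erin, Ivy, Carol.
That leaves Ivy = P. So Carol can't be P.
Carol has just one choice, so Carol = N. So Erin, Jack, Kira can't be N.
So Erin = J.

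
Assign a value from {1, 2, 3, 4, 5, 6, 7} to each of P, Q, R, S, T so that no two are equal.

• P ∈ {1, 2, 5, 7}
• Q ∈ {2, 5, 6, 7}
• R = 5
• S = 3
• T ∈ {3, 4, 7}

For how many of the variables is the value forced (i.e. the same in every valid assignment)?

2

R's domain is down to {5}, so R = 5. Remove 5 from P, Q.
That leaves S = 3. So T can't be 3.
Determined: R=5, S=3. The other variables each still have more than one consistent value. That makes 2.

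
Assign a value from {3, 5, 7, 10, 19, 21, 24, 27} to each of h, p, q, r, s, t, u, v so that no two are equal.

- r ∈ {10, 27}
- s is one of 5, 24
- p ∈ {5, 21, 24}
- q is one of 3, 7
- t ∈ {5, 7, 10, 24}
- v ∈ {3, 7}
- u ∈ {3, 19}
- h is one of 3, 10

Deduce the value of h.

Among the 8 variables, 19 fits only u (and all 8 values in {3, 5, 7, 10, 19, 21, 24, 27} must be used), so u = 19.
Among the 7 still-open variables, 21 fits only p (and all 7 values in {3, 5, 7, 10, 21, 24, 27} must be used), so p = 21.
The 6 still-open variables together cover exactly {3, 5, 7, 10, 24, 27} — 6 values for 6 variables — and 27 appears only in r's list, so r = 27.
q and v between them cover only {3, 7} — a naked pair. Remove those values from h, t.
So h = 10.

10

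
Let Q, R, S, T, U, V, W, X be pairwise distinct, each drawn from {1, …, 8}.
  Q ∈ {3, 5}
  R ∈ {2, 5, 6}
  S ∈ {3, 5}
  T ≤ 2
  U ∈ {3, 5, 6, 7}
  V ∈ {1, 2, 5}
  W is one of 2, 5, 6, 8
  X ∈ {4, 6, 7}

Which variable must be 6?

R

The 8 variables together cover exactly {1, 2, 3, 4, 5, 6, 7, 8} — 8 values for 8 variables — and 4 appears only in X's list, so X = 4.
The 7 still-open variables together cover exactly {1, 2, 3, 5, 6, 7, 8} — 7 values for 7 variables — and 7 appears only in U's list, so U = 7.
The 6 still-open variables together cover exactly {1, 2, 3, 5, 6, 8} — 6 values for 6 variables — and 8 appears only in W's list, so W = 8.
The 5 still-open variables together cover exactly {1, 2, 3, 5, 6} — 5 values for 5 variables — and 6 appears only in R's list, so R = 6.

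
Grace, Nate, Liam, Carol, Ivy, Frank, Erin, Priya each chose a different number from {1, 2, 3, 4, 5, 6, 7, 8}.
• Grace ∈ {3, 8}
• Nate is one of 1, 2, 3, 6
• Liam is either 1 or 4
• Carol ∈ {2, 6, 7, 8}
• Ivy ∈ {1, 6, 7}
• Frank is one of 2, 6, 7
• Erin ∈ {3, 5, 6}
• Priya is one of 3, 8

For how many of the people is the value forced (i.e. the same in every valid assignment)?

2

The 8 variables draw from only 8 values {1, 2, 3, 4, 5, 6, 7, 8}, so each is used; only Liam can be 4, hence Liam = 4.
The 7 still-open variables draw from only 7 values {1, 2, 3, 5, 6, 7, 8}, so each is used; only Erin can be 5, hence Erin = 5.
The 2 variables Grace and Priya are confined to {3, 8}, which locks those values in; drop them from Nate, Carol.
Determined: Liam=4, Erin=5. The other people each still have more than one consistent value. That makes 2.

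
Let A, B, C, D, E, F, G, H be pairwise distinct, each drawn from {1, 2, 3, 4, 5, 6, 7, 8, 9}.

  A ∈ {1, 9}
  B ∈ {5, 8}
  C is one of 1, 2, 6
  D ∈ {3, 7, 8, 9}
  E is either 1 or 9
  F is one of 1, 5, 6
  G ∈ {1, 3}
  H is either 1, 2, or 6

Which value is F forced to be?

The 8 variables together cover exactly {1, 2, 3, 5, 6, 7, 8, 9} — 8 values for 8 variables — and 7 appears only in D's list, so D = 7.
Among the 7 still-open variables, 3 fits only G (and all 7 values in {1, 2, 3, 5, 6, 8, 9} must be used), so G = 3.
Among the 6 still-open variables, 8 fits only B (and all 6 values in {1, 2, 5, 6, 8, 9} must be used), so B = 8.
The 5 still-open variables together cover exactly {1, 2, 5, 6, 9} — 5 values for 5 variables — and 5 appears only in F's list, so F = 5.

5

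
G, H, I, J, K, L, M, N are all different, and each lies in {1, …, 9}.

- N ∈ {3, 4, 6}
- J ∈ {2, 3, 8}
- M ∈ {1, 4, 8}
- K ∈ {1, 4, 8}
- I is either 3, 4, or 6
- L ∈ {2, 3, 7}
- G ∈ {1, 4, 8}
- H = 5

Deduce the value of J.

2

H's domain is down to {5}, so H = 5.
The 7 still-open variables together cover exactly {1, 2, 3, 4, 6, 7, 8} — 7 values for 7 variables — and 7 appears only in L's list, so L = 7.
Among the 6 still-open variables, 2 fits only J (and all 6 values in {1, 2, 3, 4, 6, 8} must be used), so J = 2.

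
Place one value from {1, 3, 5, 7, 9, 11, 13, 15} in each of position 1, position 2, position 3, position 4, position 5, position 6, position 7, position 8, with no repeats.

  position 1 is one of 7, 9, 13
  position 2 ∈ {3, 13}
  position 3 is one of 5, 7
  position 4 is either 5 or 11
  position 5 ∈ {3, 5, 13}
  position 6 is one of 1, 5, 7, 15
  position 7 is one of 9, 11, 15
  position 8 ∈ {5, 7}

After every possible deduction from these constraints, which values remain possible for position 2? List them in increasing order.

The 8 variables together cover exactly {1, 3, 5, 7, 9, 11, 13, 15} — 8 values for 8 variables — and 1 appears only in position 6's list, so position 6 = 1.
The 7 still-open variables draw from only 7 values {3, 5, 7, 9, 11, 13, 15}, so each is used; only position 7 can be 15, hence position 7 = 15.
Among the 6 still-open variables, 9 fits only position 1 (and all 6 values in {3, 5, 7, 9, 11, 13} must be used), so position 1 = 9.
The 5 still-open variables together cover exactly {3, 5, 7, 11, 13} — 5 values for 5 variables — and 11 appears only in position 4's list, so position 4 = 11.
position 3 and position 8 share exactly the 2 values {5, 7}; by pigeonhole those values go to them, so strike 5, 7 from position 5.
No further eliminations apply; position 2 can still be any of 3, 13.

3, 13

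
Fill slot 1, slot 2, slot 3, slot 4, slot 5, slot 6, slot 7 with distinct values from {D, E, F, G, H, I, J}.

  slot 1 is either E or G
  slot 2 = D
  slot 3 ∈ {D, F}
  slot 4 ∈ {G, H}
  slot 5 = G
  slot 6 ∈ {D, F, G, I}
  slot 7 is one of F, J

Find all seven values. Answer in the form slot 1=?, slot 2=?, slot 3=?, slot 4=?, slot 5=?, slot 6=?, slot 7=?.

slot 1=E, slot 2=D, slot 3=F, slot 4=H, slot 5=G, slot 6=I, slot 7=J

slot 2 must be D (only option left). Remove D from slot 3, slot 6.
slot 3 has just one choice, so slot 3 = F. So slot 6, slot 7 can't be F.
slot 5 has just one choice, so slot 5 = G. Eliminate G elsewhere: slot 1, slot 4, slot 6.
slot 6 must be I (only option left).
slot 7 has just one choice, so slot 7 = J.
slot 1 must be E (only option left).
slot 4 must be H (only option left).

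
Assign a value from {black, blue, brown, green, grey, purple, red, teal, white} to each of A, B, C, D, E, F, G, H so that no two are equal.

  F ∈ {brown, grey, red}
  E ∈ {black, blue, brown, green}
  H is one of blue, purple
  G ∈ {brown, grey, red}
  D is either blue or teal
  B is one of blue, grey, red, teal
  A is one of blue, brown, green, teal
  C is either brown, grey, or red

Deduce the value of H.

purple

The 8 variables draw from only 8 values {black, blue, brown, green, grey, purple, red, teal}, so each is used; only E can be black, hence E = black.
Among the 7 still-open variables, green fits only A (and all 7 values in {blue, brown, green, grey, purple, red, teal} must be used), so A = green.
The 6 still-open variables draw from only 6 values {blue, brown, grey, purple, red, teal}, so each is used; only H can be purple, hence H = purple.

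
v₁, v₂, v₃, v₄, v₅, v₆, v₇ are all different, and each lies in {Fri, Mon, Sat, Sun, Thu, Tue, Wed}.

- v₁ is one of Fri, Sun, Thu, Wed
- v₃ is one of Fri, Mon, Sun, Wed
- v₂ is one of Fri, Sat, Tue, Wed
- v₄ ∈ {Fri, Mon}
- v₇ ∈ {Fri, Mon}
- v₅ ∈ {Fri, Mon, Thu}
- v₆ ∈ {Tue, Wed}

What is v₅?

Thu

The 7 variables together cover exactly {Fri, Mon, Sat, Sun, Thu, Tue, Wed} — 7 values for 7 variables — and Sat appears only in v₂'s list, so v₂ = Sat.
The 6 still-open variables draw from only 6 values {Fri, Mon, Sun, Thu, Tue, Wed}, so each is used; only v₆ can be Tue, hence v₆ = Tue.
v₄ and v₇ share exactly the 2 values {Fri, Mon}; by pigeonhole those values go to them, so strike Fri, Mon from v₁, v₃, v₅.
So v₅ = Thu.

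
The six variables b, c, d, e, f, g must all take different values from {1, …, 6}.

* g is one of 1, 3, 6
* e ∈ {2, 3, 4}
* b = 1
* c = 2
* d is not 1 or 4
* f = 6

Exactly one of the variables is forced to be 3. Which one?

b has just one choice, so b = 1. So g can't be 1.
c's domain is down to {2}, so c = 2. So d, e can't be 2.
f must be 6 (only option left). So d, g can't be 6.
So 3 goes to g.

g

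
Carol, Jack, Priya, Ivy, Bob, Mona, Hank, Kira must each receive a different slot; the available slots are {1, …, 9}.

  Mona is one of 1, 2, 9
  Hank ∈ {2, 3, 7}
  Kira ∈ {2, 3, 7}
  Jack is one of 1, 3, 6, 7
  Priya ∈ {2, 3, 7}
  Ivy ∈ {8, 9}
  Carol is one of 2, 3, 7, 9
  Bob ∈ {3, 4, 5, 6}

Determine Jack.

Priya, Hank, Kira share exactly the 3 values {2, 3, 7}; by pigeonhole those values go to them, so strike 2, 3, 7 from Carol, Jack, Bob, Mona.
Carol has just one choice, so Carol = 9. So Ivy, Mona can't be 9.
That leaves Ivy = 8.
Mona's domain is down to {1}, so Mona = 1. Remove 1 from Jack.
So Jack = 6.

6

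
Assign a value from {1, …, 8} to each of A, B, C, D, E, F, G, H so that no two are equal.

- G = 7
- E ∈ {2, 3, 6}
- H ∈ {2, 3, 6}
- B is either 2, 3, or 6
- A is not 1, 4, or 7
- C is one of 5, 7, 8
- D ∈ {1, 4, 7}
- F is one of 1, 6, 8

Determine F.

G has just one choice, so G = 7. So C, D can't be 7.
The 7 still-open variables draw from only 7 values {1, 2, 3, 4, 5, 6, 8}, so each is used; only D can be 4, hence D = 4.
Among the 6 still-open variables, 1 fits only F (and all 6 values in {1, 2, 3, 5, 6, 8} must be used), so F = 1.

1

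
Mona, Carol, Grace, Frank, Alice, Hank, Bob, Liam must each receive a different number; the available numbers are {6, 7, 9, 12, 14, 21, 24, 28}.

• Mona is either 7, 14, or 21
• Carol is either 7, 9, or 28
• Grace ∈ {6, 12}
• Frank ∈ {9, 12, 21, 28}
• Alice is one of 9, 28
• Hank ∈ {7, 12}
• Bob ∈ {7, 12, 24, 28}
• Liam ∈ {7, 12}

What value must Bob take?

The 8 variables together cover exactly {6, 7, 9, 12, 14, 21, 24, 28} — 8 values for 8 variables — and 6 appears only in Grace's list, so Grace = 6.
The 7 still-open variables draw from only 7 values {7, 9, 12, 14, 21, 24, 28}, so each is used; only Mona can be 14, hence Mona = 14.
The 6 still-open variables draw from only 6 values {7, 9, 12, 21, 24, 28}, so each is used; only Frank can be 21, hence Frank = 21.
The 5 still-open variables draw from only 5 values {7, 9, 12, 24, 28}, so each is used; only Bob can be 24, hence Bob = 24.

24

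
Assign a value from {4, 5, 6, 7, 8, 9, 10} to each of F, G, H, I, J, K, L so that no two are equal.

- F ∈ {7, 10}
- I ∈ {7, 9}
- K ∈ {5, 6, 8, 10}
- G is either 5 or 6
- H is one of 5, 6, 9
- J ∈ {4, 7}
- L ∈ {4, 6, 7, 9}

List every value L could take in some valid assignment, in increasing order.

4, 6, 7, 9

Among the 7 variables, 8 fits only K (and all 7 values in {4, 5, 6, 7, 8, 9, 10} must be used), so K = 8.
Among the 6 still-open variables, 10 fits only F (and all 6 values in {4, 5, 6, 7, 9, 10} must be used), so F = 10.
No further eliminations apply; L can still be any of 4, 6, 7, 9.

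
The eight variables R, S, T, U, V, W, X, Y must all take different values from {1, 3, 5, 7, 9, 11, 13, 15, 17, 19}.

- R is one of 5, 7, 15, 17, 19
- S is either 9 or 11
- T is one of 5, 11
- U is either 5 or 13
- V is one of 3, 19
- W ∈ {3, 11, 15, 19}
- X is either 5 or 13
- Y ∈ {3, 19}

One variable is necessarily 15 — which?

W

The 2 variables U and X are confined to {5, 13}, which locks those values in; drop them from R, T.
That leaves T = 11. Eliminate 11 elsewhere: S, W.
S has just one choice, so S = 9.
The 2 variables V and Y are confined to {3, 19}, which locks those values in; drop them from R, W.
So 15 goes to W.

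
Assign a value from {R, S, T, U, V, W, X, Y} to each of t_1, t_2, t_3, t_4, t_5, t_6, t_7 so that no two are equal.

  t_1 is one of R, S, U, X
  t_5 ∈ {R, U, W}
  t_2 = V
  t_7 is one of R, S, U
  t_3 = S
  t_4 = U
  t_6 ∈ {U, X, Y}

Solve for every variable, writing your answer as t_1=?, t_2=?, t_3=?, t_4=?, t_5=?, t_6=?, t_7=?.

t_2 must be V (only option left).
That leaves t_3 = S. So t_1, t_7 can't be S.
t_4 must be U (only option left). So t_1, t_5, t_6, t_7 can't be U.
t_7's domain is down to {R}, so t_7 = R. Eliminate R elsewhere: t_1, t_5.
t_1 has just one choice, so t_1 = X. Eliminate X elsewhere: t_6.
That leaves t_5 = W.
t_6 must be Y (only option left).

t_1=X, t_2=V, t_3=S, t_4=U, t_5=W, t_6=Y, t_7=R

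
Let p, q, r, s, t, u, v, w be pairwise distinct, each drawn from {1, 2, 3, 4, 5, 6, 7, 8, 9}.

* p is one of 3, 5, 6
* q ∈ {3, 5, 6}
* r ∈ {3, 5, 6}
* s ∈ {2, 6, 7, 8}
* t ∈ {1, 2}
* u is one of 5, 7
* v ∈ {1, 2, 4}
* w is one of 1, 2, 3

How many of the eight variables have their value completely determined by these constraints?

3

The 8 variables together cover exactly {1, 2, 3, 4, 5, 6, 7, 8} — 8 values for 8 variables — and 4 appears only in v's list, so v = 4.
Among the 7 still-open variables, 8 fits only s (and all 7 values in {1, 2, 3, 5, 6, 7, 8} must be used), so s = 8.
Among the 6 still-open variables, 7 fits only u (and all 6 values in {1, 2, 3, 5, 6, 7} must be used), so u = 7.
p, q, r between them cover only {3, 5, 6} — a naked triple. Remove those values from w.
Determined: s=8, u=7, v=4. The other variables each still have more than one consistent value. That makes 3.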